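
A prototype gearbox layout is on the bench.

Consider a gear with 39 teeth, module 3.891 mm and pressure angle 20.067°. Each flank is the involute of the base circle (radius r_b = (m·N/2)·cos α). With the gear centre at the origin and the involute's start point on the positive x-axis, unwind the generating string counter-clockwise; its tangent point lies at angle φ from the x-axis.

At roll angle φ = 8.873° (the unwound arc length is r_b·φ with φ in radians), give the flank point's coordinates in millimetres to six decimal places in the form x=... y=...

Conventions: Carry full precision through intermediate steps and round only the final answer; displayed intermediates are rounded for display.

x=72.117795 y=0.088019

single-mesh involute tooth geometry (39T wheel at module 3.891)
pitch radius r_p = m·N/2 = 3.891·39/2 = 75.874500
base radius r_b = r_p·cos α = 75.874500·cos 20.067° = 71.268313
roll angle φ = 8.873° = 0.15486306 rad
x = r_b·(cos φ + φ·sin φ) = 72.117795
y = r_b·(sin φ − φ·cos φ) = 0.088019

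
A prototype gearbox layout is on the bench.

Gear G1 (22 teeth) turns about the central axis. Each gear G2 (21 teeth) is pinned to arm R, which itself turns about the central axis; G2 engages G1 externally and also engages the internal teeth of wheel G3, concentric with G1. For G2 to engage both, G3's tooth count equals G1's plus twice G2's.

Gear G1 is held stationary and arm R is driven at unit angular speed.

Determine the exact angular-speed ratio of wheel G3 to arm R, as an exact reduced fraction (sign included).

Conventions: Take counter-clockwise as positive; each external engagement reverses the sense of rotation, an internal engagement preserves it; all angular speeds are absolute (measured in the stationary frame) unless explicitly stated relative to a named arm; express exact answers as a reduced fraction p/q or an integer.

recognized (axles ride arm R): planetary set, 22/21/64 teeth
ring teeth: 22 + 2·21 = 64
22(ω_sun−ω_arm) = −64(ω_ring−ω_arm),  ω_sun = 0, ω_arm = 1
ω_ring = 1 − (22/64)(0−1) = 43/32
ω_out/ω_in = 43/32

43/32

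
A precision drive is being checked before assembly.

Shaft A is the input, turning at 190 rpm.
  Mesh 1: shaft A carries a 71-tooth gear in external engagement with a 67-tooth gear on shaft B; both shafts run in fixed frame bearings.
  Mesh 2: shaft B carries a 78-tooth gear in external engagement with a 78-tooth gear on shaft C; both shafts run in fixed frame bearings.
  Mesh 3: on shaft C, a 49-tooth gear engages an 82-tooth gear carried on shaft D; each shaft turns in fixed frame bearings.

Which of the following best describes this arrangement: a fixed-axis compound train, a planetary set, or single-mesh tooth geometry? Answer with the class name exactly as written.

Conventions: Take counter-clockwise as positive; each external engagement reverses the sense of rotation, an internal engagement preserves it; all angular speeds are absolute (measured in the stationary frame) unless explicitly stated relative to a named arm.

fixed-axis compound train

recognized (4 fixed axles, 3 meshes): fixed-axis compound train
classification: fixed-axis compound train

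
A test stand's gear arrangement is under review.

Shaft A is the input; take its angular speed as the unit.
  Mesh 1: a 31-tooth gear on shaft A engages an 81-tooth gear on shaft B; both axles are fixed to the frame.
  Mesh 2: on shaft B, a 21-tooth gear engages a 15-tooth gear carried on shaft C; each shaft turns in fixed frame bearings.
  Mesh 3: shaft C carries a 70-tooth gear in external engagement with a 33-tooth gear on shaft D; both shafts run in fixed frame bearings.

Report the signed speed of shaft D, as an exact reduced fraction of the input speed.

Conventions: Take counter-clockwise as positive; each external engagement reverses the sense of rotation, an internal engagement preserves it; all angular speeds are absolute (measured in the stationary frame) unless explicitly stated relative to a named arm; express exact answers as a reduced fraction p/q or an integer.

-3038/2673

3-mesh fixed-axis compound train (all bearings frame-fixed)
mesh 1 [31T→81T]: |ω|/ω_in = 1×31/81 = 31/81, sense flips to −
mesh 2 [21T→15T]: |ω|/ω_in = (31/81)×21/15 = 217/405, sense flips to +
mesh 3 [70T→33T]: |ω|/ω_in = (217/405)×70/33 = 3038/2673, sense flips to −
signed output speed (× input speed) = -3038/2673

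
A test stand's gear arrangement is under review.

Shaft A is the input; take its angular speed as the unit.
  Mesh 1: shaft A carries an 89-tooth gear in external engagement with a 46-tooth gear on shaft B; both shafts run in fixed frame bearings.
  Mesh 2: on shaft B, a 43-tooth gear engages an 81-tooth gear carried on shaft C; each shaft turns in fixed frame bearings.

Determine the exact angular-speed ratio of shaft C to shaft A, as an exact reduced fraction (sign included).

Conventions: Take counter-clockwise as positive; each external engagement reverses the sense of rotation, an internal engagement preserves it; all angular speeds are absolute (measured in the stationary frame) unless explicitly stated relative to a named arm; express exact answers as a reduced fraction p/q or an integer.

class = fixed-axis compound train [2 meshes; 2 ratios multiply, 2 sense flips]
mesh 1 [89T→46T]: running ratio 89/46, sense −
mesh 2 [43T→81T]: running ratio 3827/3726, sense +
ω_out/ω_in = 3827/3726

3827/3726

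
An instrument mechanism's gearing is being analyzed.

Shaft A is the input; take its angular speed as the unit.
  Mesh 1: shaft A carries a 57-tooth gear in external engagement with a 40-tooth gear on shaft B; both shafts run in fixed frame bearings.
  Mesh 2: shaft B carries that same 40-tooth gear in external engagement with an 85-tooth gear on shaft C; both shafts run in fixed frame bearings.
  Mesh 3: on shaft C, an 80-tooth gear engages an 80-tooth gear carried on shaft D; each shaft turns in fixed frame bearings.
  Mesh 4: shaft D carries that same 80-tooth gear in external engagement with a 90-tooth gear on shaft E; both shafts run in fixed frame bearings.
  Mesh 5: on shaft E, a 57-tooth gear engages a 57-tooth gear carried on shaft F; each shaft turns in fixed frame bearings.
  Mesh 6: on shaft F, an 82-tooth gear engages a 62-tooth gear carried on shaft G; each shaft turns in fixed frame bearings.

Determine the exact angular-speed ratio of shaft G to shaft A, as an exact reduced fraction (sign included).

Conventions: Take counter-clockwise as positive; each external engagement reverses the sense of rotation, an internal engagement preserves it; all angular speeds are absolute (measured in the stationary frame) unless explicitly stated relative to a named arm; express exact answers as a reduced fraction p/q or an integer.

6232/7905

class = fixed-axis compound train [6 meshes; 6 ratios multiply, 6 sense flips]
mesh 1 [57T→40T]: running ratio 57/40, sense −
mesh 2 [40T→85T]: running ratio 57/85, sense +
mesh 3 [80T→80T]: running ratio 57/85, sense −
mesh 4 [80T→90T]: running ratio 152/255, sense +
mesh 5 [57T→57T]: running ratio 152/255, sense −
mesh 6 [82T→62T]: running ratio 6232/7905, sense +
ω_out/ω_in = 6232/7905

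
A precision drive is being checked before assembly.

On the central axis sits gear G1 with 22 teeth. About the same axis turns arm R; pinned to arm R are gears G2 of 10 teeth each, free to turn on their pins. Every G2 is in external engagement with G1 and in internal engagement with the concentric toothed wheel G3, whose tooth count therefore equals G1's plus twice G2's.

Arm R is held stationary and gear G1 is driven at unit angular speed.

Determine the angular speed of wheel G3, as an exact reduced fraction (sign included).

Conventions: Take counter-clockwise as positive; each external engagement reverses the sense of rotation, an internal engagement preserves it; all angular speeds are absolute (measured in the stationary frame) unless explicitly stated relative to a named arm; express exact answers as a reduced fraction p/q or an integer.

-11/21

recognized (axles ride arm R): planetary set, 22/10/42 teeth
ring teeth: 22 + 2·10 = 42
22(ω_sun−ω_arm) = −42(ω_ring−ω_arm),  ω_arm = 0, ω_sun = 1
ω_ring = 0 − (22/42)(1−0) = -11/21
exact speed ratio = -11/21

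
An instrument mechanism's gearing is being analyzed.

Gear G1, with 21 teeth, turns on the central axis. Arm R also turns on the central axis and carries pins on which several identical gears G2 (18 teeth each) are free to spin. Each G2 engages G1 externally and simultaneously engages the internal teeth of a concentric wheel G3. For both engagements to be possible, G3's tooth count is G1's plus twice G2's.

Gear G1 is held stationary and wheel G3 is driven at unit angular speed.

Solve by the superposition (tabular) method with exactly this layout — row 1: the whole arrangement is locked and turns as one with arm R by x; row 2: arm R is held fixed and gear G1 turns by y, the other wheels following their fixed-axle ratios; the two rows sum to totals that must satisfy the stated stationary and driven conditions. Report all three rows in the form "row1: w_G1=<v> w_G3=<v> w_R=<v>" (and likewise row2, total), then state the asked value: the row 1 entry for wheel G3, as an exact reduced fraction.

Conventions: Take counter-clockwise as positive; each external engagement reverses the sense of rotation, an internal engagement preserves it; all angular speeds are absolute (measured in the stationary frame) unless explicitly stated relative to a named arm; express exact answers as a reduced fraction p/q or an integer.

row1: w_G1=19/26 w_G3=19/26 w_R=19/26
row2: w_G1=-19/26 w_G3=7/26 w_R=0
total: w_G1=0 w_G3=1 w_R=19/26
asked value: 19/26

planetary set (21T centre, 18T on arm, 57T internal) — Willis relation
row 1 — lock + rotate with arm: ω_sun = ω_ring = ω_arm = x
superposition row 2 [arm held]: sun y, ring −(21/57)·y, arm 0
boundary: total ω_sun = x + y = 0 and total ω_ring = x − (21/57)·y = 1  ⇒  y = -19/26, x = 19/26
row 2 ring = −(21/57)·(-19/26) = 7/26
totals (row 1 + row 2): sun 19/26 + (-19/26) = 0, ring 19/26 + 7/26 = 1, arm 19/26 + 0 = 19/26
asked cell (row1, ring) = 19/26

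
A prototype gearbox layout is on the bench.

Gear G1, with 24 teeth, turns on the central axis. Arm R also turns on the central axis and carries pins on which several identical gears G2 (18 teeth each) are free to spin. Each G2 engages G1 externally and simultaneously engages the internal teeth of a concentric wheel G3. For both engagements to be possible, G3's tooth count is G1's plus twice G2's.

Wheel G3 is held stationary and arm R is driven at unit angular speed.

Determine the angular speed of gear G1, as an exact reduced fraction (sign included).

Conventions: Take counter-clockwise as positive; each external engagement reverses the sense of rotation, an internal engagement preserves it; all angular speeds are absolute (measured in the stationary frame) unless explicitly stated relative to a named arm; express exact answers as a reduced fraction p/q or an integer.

7/2

planetary set (24T centre, 18T on arm, 60T internal) — Willis relation
ring teeth: 24 + 2·18 = 60
24(ω_sun−ω_arm) = −60(ω_ring−ω_arm),  ω_ring = 0, ω_arm = 1
ω_sun = 1 − (60/24)(0−1) = 7/2
exact speed ratio = 7/2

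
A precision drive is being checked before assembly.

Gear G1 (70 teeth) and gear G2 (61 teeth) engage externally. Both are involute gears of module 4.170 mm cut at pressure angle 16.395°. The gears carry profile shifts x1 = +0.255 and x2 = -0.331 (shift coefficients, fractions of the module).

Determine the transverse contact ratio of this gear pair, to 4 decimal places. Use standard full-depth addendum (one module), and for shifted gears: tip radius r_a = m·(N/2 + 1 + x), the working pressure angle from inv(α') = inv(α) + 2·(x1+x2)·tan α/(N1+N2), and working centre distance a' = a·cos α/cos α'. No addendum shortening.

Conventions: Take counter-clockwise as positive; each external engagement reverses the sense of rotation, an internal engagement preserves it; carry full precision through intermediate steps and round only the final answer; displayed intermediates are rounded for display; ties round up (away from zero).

recognized (one external pair, fixed centres): single-mesh tooth geometry, m = 4.170, N1 = 70, N2 = 61
base radii: r_b1 = 140.015470, r_b2 = 122.013481
tip radii: r_a1 = 151.183350, r_a2 = 129.974730
inv(α') = inv(16.395°) + 2·(+0.255-0.331)·tan α/(70+61) = 0.00773306  ⇒  α' = 16.16568°
a' = a·cos α / cos α' = 273.1350·cos 16.395°/cos 16.16568° = 272.815915
action lengths: √(r_a1²−r_b1²) = 57.026954, √(r_a2²−r_b2²) = 44.789964
base pitch p_b = π·m·cos α = 12.567759
CR = (57.026954 + 44.789964 − 272.815915·sin 16.16568°)/12.567759 = 2.057699
contact ratio ≈ 2.0577

2.0577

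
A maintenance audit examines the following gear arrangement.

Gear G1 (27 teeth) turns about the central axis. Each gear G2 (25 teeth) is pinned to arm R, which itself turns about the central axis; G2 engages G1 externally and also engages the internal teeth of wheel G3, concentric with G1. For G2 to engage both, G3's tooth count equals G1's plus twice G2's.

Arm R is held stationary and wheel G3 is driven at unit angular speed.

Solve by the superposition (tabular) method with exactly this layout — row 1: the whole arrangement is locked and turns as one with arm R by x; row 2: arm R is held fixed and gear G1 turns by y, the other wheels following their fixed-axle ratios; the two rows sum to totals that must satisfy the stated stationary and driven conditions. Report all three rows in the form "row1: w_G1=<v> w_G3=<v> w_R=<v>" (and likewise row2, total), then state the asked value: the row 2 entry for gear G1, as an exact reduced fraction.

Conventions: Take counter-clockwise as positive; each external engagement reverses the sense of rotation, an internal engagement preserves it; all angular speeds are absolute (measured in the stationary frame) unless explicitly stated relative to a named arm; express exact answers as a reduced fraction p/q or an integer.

topology: planetary set — G1 27T / G2 25T / G3 77T, arm = carrier (Willis)
row 1 — lock + rotate with arm: ω_sun = ω_ring = ω_arm = x
row 2: sun turns y, ring = −(27/77)·y, arm 0
boundary: total ω_arm = x = 0 and total ω_ring = x − (27/77)·y = 1  ⇒  y = -77/27, x = 0
row 2 ring = −(27/77)·(-77/27) = 1
totals (row 1 + row 2): sun 0 + (-77/27) = -77/27, ring 0 + 1 = 1, arm 0 + 0 = 0
asked cell (row2, sun) = -77/27

row1: w_G1=0 w_G3=0 w_R=0
row2: w_G1=-77/27 w_G3=1 w_R=0
total: w_G1=-77/27 w_G3=1 w_R=0
asked value: -77/27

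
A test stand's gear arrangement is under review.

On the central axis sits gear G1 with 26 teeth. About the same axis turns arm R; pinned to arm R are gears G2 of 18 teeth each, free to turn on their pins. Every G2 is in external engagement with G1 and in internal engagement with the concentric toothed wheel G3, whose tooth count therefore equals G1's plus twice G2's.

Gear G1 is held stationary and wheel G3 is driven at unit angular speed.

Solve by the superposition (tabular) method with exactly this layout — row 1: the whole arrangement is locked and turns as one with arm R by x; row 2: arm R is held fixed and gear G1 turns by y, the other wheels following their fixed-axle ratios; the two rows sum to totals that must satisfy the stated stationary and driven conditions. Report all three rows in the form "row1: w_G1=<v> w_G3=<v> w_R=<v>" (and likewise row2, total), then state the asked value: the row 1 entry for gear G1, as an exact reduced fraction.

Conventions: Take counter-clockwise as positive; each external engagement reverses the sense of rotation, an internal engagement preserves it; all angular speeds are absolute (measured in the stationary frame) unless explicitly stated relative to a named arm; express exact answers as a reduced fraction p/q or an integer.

row1: w_G1=31/44 w_G3=31/44 w_R=31/44
row2: w_G1=-31/44 w_G3=13/44 w_R=0
total: w_G1=0 w_G3=1 w_R=31/44
asked value: 31/44

recognized (axles ride arm R): planetary set, 26/18/62 teeth
row 1 (train locked, turned with arm): all members turn x
row 2 — arm fixed, fixed-axis ratios: sun y, ring −(26/62)·y, arm 0
boundary: total ω_sun = x + y = 0 and total ω_ring = x − (26/62)·y = 1  ⇒  y = -31/44, x = 31/44
row 2 ring = −(26/62)·(-31/44) = 13/44
totals (row 1 + row 2): sun 31/44 + (-31/44) = 0, ring 31/44 + 13/44 = 1, arm 31/44 + 0 = 31/44
asked cell (row1, sun) = 31/44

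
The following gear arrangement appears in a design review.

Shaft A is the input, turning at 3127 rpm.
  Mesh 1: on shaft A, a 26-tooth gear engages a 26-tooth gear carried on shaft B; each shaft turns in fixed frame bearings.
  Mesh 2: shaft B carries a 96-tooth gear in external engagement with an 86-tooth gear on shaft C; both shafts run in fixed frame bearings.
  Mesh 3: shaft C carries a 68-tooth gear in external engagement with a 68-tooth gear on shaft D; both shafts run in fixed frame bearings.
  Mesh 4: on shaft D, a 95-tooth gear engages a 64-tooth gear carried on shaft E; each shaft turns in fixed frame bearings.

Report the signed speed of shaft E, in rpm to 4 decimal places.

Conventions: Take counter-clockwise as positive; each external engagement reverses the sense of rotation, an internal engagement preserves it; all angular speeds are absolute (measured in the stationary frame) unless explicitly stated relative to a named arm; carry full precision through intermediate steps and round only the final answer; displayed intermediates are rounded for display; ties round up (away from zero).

4-mesh fixed-axis compound train (all bearings frame-fixed)
mesh 1 [26T→26T]: ω = 3127.0000×26/26 = 3127.0000 rpm, sense flips to −
mesh 2 [96T→86T]: ω = 3127.0000×96/86 = 3490.6047 rpm, sense flips to +
mesh 3 [68T→68T]: ω = 3490.6047×68/68 = 3490.6047 rpm, sense flips to −
mesh 4 [95T→64T]: ω = 3490.6047×95/64 = 5181.3663 rpm, sense flips to +
signed output speed = +5181.3663 rpm

+5181.3663 rpm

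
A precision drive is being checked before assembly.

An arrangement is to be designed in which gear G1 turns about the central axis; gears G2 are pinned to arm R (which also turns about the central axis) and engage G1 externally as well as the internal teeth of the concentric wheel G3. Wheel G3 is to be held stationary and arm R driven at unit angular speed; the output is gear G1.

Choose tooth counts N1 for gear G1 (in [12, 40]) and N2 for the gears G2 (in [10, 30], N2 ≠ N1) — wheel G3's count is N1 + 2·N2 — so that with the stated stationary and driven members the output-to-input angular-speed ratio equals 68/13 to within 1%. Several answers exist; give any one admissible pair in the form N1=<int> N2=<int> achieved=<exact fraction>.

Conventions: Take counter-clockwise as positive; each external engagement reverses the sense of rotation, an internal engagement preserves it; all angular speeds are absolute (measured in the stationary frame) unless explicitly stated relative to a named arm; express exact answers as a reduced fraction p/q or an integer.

topology: planetary set — design target 68/13, arm = carrier (Willis)
Willis with ω_ring = 0: ω_sun/ω_arm = (N1+N3)/N1; set equal to 68/13  ⇒  N3/N1 = 68/13 − 1 = 55/13
N3 = N1 + 2·N2  ⇒  N2/N1 = (N3/N1 − 1)/2 = (55/13 − 1)/2 = 21/13
smallest multiple with N1 ≥ 12 and N2 ≥ 10: k = 1  ⇒  N1 = 1·13 = 13, N2 = 1·21 = 21 (N1 ≤ 40, N2 ≤ 30, N2 ≠ N1 ✓), N3 = 13 + 2·21 = 55
check: (N1+N3)/N1 with N1 = 13, N3 = 55 gives 68/13; |achieved − target| = 0 ≤ 17/325 ✓

N1=13 N2=21 achieved=68/13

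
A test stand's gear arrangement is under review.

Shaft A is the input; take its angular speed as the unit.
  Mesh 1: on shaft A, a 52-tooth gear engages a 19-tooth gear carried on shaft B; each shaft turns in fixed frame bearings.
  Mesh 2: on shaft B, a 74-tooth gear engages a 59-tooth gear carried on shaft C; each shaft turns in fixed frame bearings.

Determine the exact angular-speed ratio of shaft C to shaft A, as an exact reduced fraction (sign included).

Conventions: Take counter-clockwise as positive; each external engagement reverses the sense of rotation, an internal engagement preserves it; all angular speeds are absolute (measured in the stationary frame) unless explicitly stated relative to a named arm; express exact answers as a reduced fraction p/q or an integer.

3848/1121

class = fixed-axis compound train [2 meshes; 2 ratios multiply, 2 sense flips]
mesh 1 [52T→19T]: running ratio 52/19, sense −
mesh 2 [74T→59T]: running ratio 3848/1121, sense +
ω_out/ω_in = 3848/1121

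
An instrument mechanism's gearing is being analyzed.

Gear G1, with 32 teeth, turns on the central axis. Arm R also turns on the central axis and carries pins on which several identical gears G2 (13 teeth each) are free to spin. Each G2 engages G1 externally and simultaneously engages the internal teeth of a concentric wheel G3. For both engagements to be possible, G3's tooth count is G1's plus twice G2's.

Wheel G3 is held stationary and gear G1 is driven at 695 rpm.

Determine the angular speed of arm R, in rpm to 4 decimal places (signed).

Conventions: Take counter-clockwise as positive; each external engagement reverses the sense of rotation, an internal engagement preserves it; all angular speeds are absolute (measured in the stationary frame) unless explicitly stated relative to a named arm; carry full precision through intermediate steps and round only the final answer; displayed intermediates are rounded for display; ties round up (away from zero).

topology: planetary set — G1 32T / G2 13T / G3 58T, arm = carrier (Willis)
normalise by the input: solve with ω_sun = 1, then scale by 695 rpm
ring teeth: 32 + 2·13 = 58
32(ω_sun−ω_arm) = −58(ω_ring−ω_arm),  ω_ring = 0, ω_sun = 1
32(1−ω_arm) = −58(0−ω_arm)  ⇒  90·ω_arm = 32  ⇒  ω_arm = 16/45
scale: ω_arm = 16/45 × 695 rpm = +247.1111 rpm

+247.1111 rpm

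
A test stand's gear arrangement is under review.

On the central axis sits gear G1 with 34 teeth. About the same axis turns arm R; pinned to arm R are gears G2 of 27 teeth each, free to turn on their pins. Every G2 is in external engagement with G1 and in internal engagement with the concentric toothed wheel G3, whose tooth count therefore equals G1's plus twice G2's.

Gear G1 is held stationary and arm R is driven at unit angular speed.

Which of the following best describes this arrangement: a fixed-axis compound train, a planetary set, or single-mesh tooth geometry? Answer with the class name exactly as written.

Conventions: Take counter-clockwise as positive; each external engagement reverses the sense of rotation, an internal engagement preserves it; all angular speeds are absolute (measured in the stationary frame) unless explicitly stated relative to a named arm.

topology: planetary set — G1 34T / G2 27T / G3 88T, arm = carrier (Willis)
classification: planetary set

planetary set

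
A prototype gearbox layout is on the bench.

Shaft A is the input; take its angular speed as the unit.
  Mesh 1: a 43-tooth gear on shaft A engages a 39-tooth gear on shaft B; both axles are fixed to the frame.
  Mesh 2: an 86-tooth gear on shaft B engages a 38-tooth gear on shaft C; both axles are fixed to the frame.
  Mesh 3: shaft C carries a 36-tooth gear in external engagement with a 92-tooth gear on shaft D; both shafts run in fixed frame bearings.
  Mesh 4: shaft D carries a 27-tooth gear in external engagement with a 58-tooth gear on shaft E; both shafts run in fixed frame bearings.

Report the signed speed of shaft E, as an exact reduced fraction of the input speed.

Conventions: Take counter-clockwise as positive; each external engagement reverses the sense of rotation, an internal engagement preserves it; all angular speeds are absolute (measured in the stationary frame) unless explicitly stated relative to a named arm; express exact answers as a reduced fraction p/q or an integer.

149769/329498

4-mesh fixed-axis compound train (all bearings frame-fixed)
mesh 1 [43T→39T]: |ω|/ω_in = 1×43/39 = 43/39, sense flips to −
mesh 2 [86T→38T]: |ω|/ω_in = (43/39)×86/38 = 1849/741, sense flips to +
mesh 3 [36T→92T]: |ω|/ω_in = (1849/741)×36/92 = 5547/5681, sense flips to −
mesh 4 [27T→58T]: |ω|/ω_in = (5547/5681)×27/58 = 149769/329498, sense flips to +
signed output speed (× input speed) = 149769/329498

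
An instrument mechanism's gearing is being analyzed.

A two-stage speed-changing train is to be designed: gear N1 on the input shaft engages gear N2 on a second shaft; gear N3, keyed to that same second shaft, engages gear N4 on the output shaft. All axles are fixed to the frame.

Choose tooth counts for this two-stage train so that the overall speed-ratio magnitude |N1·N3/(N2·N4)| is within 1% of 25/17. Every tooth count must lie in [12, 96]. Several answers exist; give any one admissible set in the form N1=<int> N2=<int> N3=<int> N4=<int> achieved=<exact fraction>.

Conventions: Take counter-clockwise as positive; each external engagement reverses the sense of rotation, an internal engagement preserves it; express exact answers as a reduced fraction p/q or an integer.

design class (target 25/17): fixed-axis compound train
target = 25/17 in lowest terms: an exact hit needs N1·N3 = k·25 and N2·N4 = k·17 for one integer k, every count in [12, 96]; additionally prefer no 1:1 stage (N1 ≠ N2, N3 ≠ N4)
k = 1…11: no 1:1-free in-range split of k·25 and k·17 into factor pairs; take k = 12
k = 12: N1·N3 = 300 = 12·25, N2·N4 = 204 = 17·12
achieved = 12·25/(17·12) = 25/17; |achieved − target| = 0 ≤ 1/68 ✓

N1=12 N2=17 N3=25 N4=12 achieved=25/17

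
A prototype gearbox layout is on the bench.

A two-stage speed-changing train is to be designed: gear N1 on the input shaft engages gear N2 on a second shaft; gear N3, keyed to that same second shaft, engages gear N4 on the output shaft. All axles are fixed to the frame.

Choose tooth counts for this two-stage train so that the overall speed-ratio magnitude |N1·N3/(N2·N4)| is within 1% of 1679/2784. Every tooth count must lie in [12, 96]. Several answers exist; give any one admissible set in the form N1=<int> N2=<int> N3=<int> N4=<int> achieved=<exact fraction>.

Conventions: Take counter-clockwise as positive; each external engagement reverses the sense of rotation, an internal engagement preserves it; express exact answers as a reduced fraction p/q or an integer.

N1=23 N2=29 N3=73 N4=96 achieved=1679/2784

class = fixed-axis compound train [2-stage, 1679/2784 wanted]
target = 1679/2784 in lowest terms: an exact hit needs N1·N3 = k·1679 and N2·N4 = k·2784 for one integer k, every count in [12, 96]; additionally prefer no 1:1 stage (N1 ≠ N2, N3 ≠ N4)
k = 1: N1·N3 = 1679 = 23·73, N2·N4 = 2784 = 29·96
achieved = 23·73/(29·96) = 1679/2784; |achieved − target| = 0 ≤ 1679/278400 ✓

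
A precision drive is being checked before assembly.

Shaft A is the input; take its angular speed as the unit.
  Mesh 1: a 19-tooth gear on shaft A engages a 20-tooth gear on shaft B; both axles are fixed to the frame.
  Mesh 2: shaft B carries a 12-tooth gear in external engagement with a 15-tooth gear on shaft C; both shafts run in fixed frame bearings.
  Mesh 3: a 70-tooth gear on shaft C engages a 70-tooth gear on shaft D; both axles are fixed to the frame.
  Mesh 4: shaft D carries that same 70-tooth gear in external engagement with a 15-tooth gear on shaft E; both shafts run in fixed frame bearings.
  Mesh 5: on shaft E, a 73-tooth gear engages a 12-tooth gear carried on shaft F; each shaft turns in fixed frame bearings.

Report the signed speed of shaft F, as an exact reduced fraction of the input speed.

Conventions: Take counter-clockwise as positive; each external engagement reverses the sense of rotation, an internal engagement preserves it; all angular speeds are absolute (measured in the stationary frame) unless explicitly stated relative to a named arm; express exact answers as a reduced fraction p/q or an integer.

5-mesh fixed-axis compound train (all bearings frame-fixed)
mesh 1 [19T→20T]: |ω|/ω_in = 1×19/20 = 19/20, sense flips to −
mesh 2 [12T→15T]: |ω|/ω_in = (19/20)×12/15 = 19/25, sense flips to +
mesh 3 [70T→70T]: |ω|/ω_in = (19/25)×70/70 = 19/25, sense flips to −
mesh 4 [70T→15T]: |ω|/ω_in = (19/25)×70/15 = 266/75, sense flips to +
mesh 5 [73T→12T]: |ω|/ω_in = (266/75)×73/12 = 9709/450, sense flips to −
signed output speed (× input speed) = -9709/450

-9709/450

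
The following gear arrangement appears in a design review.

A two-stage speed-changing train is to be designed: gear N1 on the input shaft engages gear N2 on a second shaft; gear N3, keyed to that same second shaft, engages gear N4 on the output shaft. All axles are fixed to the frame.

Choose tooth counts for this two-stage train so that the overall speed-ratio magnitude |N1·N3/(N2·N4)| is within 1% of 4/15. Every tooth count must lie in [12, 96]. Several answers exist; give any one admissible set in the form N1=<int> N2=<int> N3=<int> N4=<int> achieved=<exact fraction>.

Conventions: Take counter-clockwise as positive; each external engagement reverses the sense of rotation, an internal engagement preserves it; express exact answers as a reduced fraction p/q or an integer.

N1=12 N2=15 N3=12 N4=36 achieved=4/15

topology: fixed-axis compound train — 2 stages, target 4/15
target = 4/15 in lowest terms: an exact hit needs N1·N3 = k·4 and N2·N4 = k·15 for one integer k, every count in [12, 96]; additionally prefer no 1:1 stage (N1 ≠ N2, N3 ≠ N4)
k = 1…35: no 1:1-free in-range split of k·4 and k·15 into factor pairs; take k = 36
k = 36: N1·N3 = 144 = 12·12, N2·N4 = 540 = 15·36
achieved = 12·12/(15·36) = 4/15; |achieved − target| = 0 ≤ 1/375 ✓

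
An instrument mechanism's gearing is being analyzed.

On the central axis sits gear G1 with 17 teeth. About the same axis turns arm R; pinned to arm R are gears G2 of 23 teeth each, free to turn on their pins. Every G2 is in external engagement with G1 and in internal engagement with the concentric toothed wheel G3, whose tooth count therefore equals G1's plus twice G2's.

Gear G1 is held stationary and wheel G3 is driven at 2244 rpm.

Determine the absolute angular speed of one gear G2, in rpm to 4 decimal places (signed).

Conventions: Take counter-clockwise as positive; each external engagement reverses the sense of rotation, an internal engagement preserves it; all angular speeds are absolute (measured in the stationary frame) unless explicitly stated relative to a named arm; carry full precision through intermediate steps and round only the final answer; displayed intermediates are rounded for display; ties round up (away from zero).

+3073.3043 rpm

planetary set (17T centre, 23T on arm, 63T internal) — Willis relation
normalise by the input: solve with ω_ring = 1, then scale by 2244 rpm
ring teeth: 17 + 2·23 = 63
17(ω_sun−ω_arm) = −63(ω_ring−ω_arm),  ω_sun = 0, ω_ring = 1
17(0−ω_arm) = −63(1−ω_arm)  ⇒  80·ω_arm = 63  ⇒  ω_arm = 63/80
sun–planet mesh: 17·(0−63/80) = −23·(ω_p−ω_arm)  ⇒  ω_p−ω_arm = 1071/1840
ω_p = 63/80 + 1071/1840 = 63/46
scale: ω_p = 63/46 × 2244 rpm = +3073.3043 rpm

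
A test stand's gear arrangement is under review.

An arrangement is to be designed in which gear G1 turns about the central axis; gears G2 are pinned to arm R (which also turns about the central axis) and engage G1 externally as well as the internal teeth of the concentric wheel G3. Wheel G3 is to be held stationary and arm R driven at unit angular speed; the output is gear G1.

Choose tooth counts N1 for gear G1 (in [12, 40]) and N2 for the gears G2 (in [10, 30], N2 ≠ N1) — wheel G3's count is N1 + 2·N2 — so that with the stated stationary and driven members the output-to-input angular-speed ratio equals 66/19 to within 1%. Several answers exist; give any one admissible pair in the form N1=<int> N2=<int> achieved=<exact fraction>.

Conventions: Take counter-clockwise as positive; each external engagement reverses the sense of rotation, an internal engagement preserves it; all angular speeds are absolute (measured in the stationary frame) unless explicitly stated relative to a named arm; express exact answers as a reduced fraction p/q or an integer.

topology: planetary set — design target 66/19, arm = carrier (Willis)
Willis with ω_ring = 0: ω_sun/ω_arm = (N1+N3)/N1; set equal to 66/19  ⇒  N3/N1 = 66/19 − 1 = 47/19
N3 = N1 + 2·N2  ⇒  N2/N1 = (N3/N1 − 1)/2 = (47/19 − 1)/2 = 14/19
smallest multiple with N1 ≥ 12 and N2 ≥ 10: k = 1  ⇒  N1 = 1·19 = 19, N2 = 1·14 = 14 (N1 ≤ 40, N2 ≤ 30, N2 ≠ N1 ✓), N3 = 19 + 2·14 = 47
check: (N1+N3)/N1 with N1 = 19, N3 = 47 gives 66/19; |achieved − target| = 0 ≤ 33/950 ✓

N1=19 N2=14 achieved=66/19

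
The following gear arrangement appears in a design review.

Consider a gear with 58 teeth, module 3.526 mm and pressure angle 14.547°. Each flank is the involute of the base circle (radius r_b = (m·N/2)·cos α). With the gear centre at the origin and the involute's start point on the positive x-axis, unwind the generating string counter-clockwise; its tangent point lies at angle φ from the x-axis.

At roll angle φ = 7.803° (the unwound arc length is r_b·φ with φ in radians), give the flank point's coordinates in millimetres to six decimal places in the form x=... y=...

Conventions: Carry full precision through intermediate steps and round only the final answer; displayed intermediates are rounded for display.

recognized (one wheel, involute flank): single-mesh tooth geometry, m = 3.526, N = 58
pitch radius r_p = m·N/2 = 3.526·58/2 = 102.254000
base radius r_b = r_p·cos α = 102.254000·cos 14.547° = 98.975934
roll angle φ = 7.803° = 0.13618804 rad
x = r_b·(cos φ + φ·sin φ) = 99.889545
y = r_b·(sin φ − φ·cos φ) = 0.083180

x=99.889545 y=0.083180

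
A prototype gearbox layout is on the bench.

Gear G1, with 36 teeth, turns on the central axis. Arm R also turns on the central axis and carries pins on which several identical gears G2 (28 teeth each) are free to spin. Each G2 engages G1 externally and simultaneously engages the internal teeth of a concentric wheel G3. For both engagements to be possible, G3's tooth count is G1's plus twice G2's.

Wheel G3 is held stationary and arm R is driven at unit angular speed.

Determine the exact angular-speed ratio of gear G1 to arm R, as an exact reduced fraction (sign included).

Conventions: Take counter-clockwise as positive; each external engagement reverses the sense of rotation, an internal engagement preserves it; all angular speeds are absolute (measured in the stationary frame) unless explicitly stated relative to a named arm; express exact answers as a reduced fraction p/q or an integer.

32/9

class = planetary set [G3 = 36+2·28 = 92; Willis about the carrier]
ring teeth: 36 + 2·28 = 92
36(ω_sun−ω_arm) = −92(ω_ring−ω_arm),  ω_ring = 0, ω_arm = 1
ω_sun = 1 − (92/36)(0−1) = 32/9
ω_out/ω_in = 32/9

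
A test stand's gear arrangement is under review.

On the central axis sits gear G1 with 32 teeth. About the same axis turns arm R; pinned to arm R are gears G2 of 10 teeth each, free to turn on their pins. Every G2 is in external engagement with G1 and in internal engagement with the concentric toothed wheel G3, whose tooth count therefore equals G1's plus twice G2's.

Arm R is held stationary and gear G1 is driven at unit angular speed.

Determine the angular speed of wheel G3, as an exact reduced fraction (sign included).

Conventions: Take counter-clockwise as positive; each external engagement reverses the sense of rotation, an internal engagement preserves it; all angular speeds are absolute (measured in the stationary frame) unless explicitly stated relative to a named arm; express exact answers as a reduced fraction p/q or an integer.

-8/13

topology: planetary set — G1 32T / G2 10T / G3 52T, arm = carrier (Willis)
ring teeth: 32 + 2·10 = 52
32(ω_sun−ω_arm) = −52(ω_ring−ω_arm),  ω_arm = 0, ω_sun = 1
ω_ring = 0 − (32/52)(1−0) = -8/13
exact speed ratio = -8/13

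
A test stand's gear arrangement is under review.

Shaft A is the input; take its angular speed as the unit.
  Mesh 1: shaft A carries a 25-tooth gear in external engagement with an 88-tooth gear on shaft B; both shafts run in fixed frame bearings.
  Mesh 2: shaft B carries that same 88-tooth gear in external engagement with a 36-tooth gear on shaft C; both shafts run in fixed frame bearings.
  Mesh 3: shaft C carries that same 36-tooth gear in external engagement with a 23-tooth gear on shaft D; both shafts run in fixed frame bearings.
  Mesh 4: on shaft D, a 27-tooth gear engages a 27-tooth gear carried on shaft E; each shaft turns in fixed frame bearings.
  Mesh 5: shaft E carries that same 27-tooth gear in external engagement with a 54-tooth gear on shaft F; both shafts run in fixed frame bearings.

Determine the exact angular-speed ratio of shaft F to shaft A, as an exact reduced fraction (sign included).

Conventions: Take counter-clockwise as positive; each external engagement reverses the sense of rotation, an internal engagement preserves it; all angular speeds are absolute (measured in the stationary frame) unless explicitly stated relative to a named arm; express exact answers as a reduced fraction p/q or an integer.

class = fixed-axis compound train [5 meshes; 5 ratios multiply, 5 sense flips]
mesh 1 [25T→88T]: running ratio 25/88, sense −
mesh 2 [88T→36T]: running ratio 25/36, sense +
mesh 3 [36T→23T]: running ratio 25/23, sense −
mesh 4 [27T→27T]: running ratio 25/23, sense +
mesh 5 [27T→54T]: running ratio 25/46, sense −
ω_out/ω_in = -25/46

-25/46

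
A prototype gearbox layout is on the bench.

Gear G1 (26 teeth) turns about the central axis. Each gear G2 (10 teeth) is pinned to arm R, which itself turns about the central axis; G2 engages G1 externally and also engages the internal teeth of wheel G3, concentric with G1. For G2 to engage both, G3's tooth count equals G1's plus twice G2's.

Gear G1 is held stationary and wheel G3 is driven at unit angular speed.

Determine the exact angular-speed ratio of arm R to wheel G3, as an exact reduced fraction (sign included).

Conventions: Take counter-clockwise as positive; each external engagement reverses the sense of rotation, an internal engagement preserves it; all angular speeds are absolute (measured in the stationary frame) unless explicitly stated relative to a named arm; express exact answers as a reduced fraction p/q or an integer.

23/36

topology: planetary set — G1 26T / G2 10T / G3 46T, arm = carrier (Willis)
ring teeth: 26 + 2·10 = 46
26(ω_sun−ω_arm) = −46(ω_ring−ω_arm),  ω_sun = 0, ω_ring = 1
26(0−ω_arm) = −46(1−ω_arm)  ⇒  72·ω_arm = 46  ⇒  ω_arm = 23/36
ω_out/ω_in = 23/36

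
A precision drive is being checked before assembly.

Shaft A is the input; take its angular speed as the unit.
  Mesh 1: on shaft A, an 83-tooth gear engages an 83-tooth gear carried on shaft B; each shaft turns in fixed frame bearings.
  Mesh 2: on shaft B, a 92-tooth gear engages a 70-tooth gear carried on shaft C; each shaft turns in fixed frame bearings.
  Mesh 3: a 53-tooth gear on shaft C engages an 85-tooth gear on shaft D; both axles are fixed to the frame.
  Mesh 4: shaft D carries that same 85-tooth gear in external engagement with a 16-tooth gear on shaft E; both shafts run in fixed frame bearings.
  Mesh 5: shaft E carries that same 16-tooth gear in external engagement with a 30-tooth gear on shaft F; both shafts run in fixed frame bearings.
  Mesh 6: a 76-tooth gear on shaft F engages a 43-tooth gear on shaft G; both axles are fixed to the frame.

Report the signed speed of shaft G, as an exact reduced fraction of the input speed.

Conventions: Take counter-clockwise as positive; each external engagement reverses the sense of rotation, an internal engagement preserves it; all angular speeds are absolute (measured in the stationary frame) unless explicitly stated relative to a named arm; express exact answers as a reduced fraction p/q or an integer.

6-mesh fixed-axis compound train (all bearings frame-fixed)
mesh 1 [83T→83T]: |ω|/ω_in = 1×83/83 = 1, sense flips to −
mesh 2 [92T→70T]: |ω|/ω_in = 1×92/70 = 46/35, sense flips to +
mesh 3 [53T→85T]: |ω|/ω_in = (46/35)×53/85 = 2438/2975, sense flips to −
mesh 4 [85T→16T]: |ω|/ω_in = (2438/2975)×85/16 = 1219/280, sense flips to +
mesh 5 [16T→30T]: |ω|/ω_in = (1219/280)×16/30 = 1219/525, sense flips to −
mesh 6 [76T→43T]: |ω|/ω_in = (1219/525)×76/43 = 92644/22575, sense flips to +
signed output speed (× input speed) = 92644/22575

92644/22575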